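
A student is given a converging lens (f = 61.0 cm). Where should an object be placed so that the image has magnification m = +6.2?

51.2 cm

m = −d_i/d_o ⇒ d_i = −m·d_o.
1/f = 1/d_o + 1/d_i = 1/d_o − 1/(m·d_o) = (1 − 1/m)/d_o, so d_o = f(1 − 1/m) = (61.00)(1 − 1/(+6.2)) = 51.2 cm.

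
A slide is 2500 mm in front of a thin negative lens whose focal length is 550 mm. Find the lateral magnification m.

m = +0.180

For a negative lens, f = -550 mm.
1/d_i = 1/f − 1/d_o = 1/(-550.0) − 1/(2500) = -0.002218, so d_i = -450.8 mm.
m = −d_i/d_o = −(-450.8)/(2500) = +0.180.
The image is virtual, upright and reduced, on the same side as the object.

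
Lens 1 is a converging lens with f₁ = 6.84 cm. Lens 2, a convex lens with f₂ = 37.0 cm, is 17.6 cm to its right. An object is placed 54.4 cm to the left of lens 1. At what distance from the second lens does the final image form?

13.3 cm

Lens 1: 1/d_i1 = 1/f₁ − 1/d_o1 = 1/(6.84) − 1/(54.4) = 0.1278, so d_i1 = 7.824 cm.
The intermediate image is 7.824 cm to the right of lens 1, which is 17.6 − (7.824) = 9.776 cm to the left of lens 2, so d_o2 = +9.776 cm.
Lens 2: 1/d_i2 = 1/f₂ − 1/d_o2 = 1/(37.0) − 1/(9.776) = -0.07526, so d_i2 = -13.3 cm.
The final image is virtual, 13.3 cm to the left of lens 2 (overall magnification ≈ -0.20).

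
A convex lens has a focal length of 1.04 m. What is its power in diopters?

P = +0.962 D

P = 1/f = 1/(1.04 m) = +0.962 D.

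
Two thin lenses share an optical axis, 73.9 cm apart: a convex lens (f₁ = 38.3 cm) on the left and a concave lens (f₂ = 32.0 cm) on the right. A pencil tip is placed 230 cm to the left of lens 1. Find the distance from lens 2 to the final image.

14.9 cm

Lens 1: 1/d_i1 = 1/f₁ − 1/d_o1 = 1/(38.3) − 1/(230) = 0.02176, so d_i1 = 45.95 cm.
The intermediate image is 45.95 cm to the right of lens 1, which is 73.9 − (45.95) = 27.95 cm to the left of lens 2, so d_o2 = +27.95 cm.
Lens 2 is diverging, so f₂ = −32.0 cm.
Lens 2: 1/d_i2 = 1/f₂ − 1/d_o2 = 1/(-32.0) − 1/(27.95) = -0.06703, so d_i2 = -14.9 cm.
The final image is virtual, 14.9 cm to the left of lens 2 (overall magnification ≈ -0.11).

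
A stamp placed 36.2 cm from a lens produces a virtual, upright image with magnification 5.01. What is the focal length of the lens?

m = −d_i/d_o ⇒ d_i = −m·d_o = −(+5.01)·(36.2) = -181.4 cm.
1/f = 1/d_o + 1/d_i = 1/(36.2) + 1/(-181.4) = 0.02211, so f = 45.2 cm.
Since f is positive, the lens is converging.

f = 45.2 cm (converging)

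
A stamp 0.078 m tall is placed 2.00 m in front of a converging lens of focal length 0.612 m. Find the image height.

1/d_i = 1/f − 1/d_o = 1/(0.6120) − 1/(2.00) = 1.134, so d_i = 0.8818 m.
m = −d_i/d_o = -0.4409.
|h_i| = |m|·h_o = 0.4409 × 0.078 = 0.0344 m. The image is real, inverted and reduced, on the far side of the lens.

0.0344 m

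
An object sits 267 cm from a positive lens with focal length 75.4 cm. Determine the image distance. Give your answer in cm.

Lens equation: 1/s_i = 1/f − 1/s_o = 1/(75.40) − 1/(267) = 0.01326 − 0.003745 = 0.009517, so s_i = 105 cm.
The image is real, inverted and reduced, on the far side of the lens.

105 cm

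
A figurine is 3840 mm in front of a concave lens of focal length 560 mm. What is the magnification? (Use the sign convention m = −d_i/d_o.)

m = +0.127

For a concave lens, f = -560 mm.
1/d_i = 1/f − 1/d_o = 1/(-560.0) − 1/(3840) = -0.002046, so d_i = -488.7 mm.
m = −d_i/d_o = −(-488.7)/(3840) = +0.127.
The image is virtual, upright and reduced, on the same side as the object.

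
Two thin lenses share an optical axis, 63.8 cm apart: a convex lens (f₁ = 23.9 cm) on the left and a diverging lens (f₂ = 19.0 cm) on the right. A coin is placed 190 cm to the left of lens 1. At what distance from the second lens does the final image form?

Lens 1: 1/d_i1 = 1/f₁ − 1/d_o1 = 1/(23.9) − 1/(190) = 0.03658, so d_i1 = 27.34 cm.
The intermediate image is 27.34 cm to the right of lens 1, which is 63.8 − (27.34) = 36.46 cm to the left of lens 2, so d_o2 = +36.46 cm.
Lens 2 is diverging, so f₂ = −19.0 cm.
Lens 2: 1/d_i2 = 1/f₂ − 1/d_o2 = 1/(-19.0) − 1/(36.46) = -0.08006, so d_i2 = -12.5 cm.
The final image is virtual, 12.5 cm to the left of lens 2 (overall magnification ≈ -0.049).

12.5 cm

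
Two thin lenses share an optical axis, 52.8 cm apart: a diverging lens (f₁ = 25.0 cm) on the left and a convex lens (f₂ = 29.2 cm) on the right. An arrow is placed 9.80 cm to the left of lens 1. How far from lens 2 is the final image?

57.0 cm

Lens 1 is diverging, so f₁ = −25.0 cm.
Lens 1: 1/d_i1 = 1/f₁ − 1/d_o1 = 1/(-25.0) − 1/(9.80) = -0.1420, so d_i1 = -7.040 cm.
The intermediate image is 7.040 cm to the left of lens 1 (virtual), which is 52.8 − (-7.040) = 59.84 cm to the left of lens 2, so d_o2 = +59.84 cm.
Lens 2: 1/d_i2 = 1/f₂ − 1/d_o2 = 1/(29.2) − 1/(59.84) = 0.01754, so d_i2 = 57.0 cm.
The final image is real, 57.0 cm to the right of lens 2 (overall magnification ≈ -0.68).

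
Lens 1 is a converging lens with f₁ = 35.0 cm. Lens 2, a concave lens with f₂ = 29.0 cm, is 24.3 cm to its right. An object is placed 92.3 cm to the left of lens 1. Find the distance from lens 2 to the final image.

302 cm

Lens 1: 1/d_i1 = 1/f₁ − 1/d_o1 = 1/(35.0) − 1/(92.3) = 0.01774, so d_i1 = 56.38 cm.
The intermediate image is 56.38 cm to the right of lens 1, which lies 32.08 cm to the right of lens 2 — a virtual object — so d_o2 = −32.08 cm.
Lens 2 is diverging, so f₂ = −29.0 cm.
Lens 2: 1/d_i2 = 1/f₂ − 1/d_o2 = 1/(-29.0) − 1/(-32.08) = -0.003311, so d_i2 = -302 cm.
The final image is virtual, 302 cm to the left of lens 2 (overall magnification ≈ 5.8).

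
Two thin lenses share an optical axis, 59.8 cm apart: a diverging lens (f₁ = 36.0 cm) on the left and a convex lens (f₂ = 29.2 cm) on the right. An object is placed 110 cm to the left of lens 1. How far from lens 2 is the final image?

Lens 1 is diverging, so f₁ = −36.0 cm.
Lens 1: 1/d_i1 = 1/f₁ − 1/d_o1 = 1/(-36.0) − 1/(110) = -0.03687, so d_i1 = -27.12 cm.
The intermediate image is 27.12 cm to the left of lens 1 (virtual), which is 59.8 − (-27.12) = 86.92 cm to the left of lens 2, so d_o2 = +86.92 cm.
Lens 2: 1/d_i2 = 1/f₂ − 1/d_o2 = 1/(29.2) − 1/(86.92) = 0.02274, so d_i2 = 44.0 cm.
The final image is real, 44.0 cm to the right of lens 2 (overall magnification ≈ -0.12).

44.0 cm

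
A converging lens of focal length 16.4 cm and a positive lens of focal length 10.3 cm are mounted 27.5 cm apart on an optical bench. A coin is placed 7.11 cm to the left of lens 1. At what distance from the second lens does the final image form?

Lens 1: 1/d_i1 = 1/f₁ − 1/d_o1 = 1/(16.4) − 1/(7.11) = -0.07967, so d_i1 = -12.55 cm.
The intermediate image is 12.55 cm to the left of lens 1 (virtual), which is 27.5 − (-12.55) = 40.05 cm to the left of lens 2, so d_o2 = +40.05 cm.
Lens 2: 1/d_i2 = 1/f₂ − 1/d_o2 = 1/(10.3) − 1/(40.05) = 0.07212, so d_i2 = 13.9 cm.
The final image is real, 13.9 cm to the right of lens 2 (overall magnification ≈ -0.61).

13.9 cm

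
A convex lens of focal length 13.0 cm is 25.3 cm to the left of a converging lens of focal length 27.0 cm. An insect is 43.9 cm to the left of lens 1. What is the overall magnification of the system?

Lens 1: 1/d_i1 = 1/(13.0) − 1/(43.9) = 0.05414, so d_i1 = 18.47 cm; m₁ = −d_i1/d_o1 = -0.4207.
d_o2 = 25.3 − (18.47) = 6.830 cm.
Lens 2: 1/d_i2 = 1/(27.0) − 1/(6.830) = -0.1094, so d_i2 = -9.143 cm; m₂ = −d_i2/d_o2 = +1.339.
m = m₁·m₂ = (-0.4207)(+1.339) = -0.563.

m = -0.563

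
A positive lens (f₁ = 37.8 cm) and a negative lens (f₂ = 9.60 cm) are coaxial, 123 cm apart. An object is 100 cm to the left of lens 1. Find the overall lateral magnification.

m = -0.0812

Lens 1: 1/d_i1 = 1/(37.8) − 1/(100) = 0.01646, so d_i1 = 60.77 cm; m₁ = −d_i1/d_o1 = -0.6077.
d_o2 = 123 − (60.77) = 62.23 cm.
f₂ = −9.60 cm (diverging).
Lens 2: 1/d_i2 = 1/(-9.60) − 1/(62.23) = -0.1202, so d_i2 = -8.317 cm; m₂ = −d_i2/d_o2 = +0.1336.
m = m₁·m₂ = (-0.6077)(+0.1336) = -0.0812.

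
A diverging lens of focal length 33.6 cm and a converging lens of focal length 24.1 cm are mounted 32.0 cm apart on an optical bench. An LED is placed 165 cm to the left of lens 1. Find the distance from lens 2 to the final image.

Lens 1 is diverging, so f₁ = −33.6 cm.
Lens 1: 1/d_i1 = 1/f₁ − 1/d_o1 = 1/(-33.6) − 1/(165) = -0.03582, so d_i1 = -27.92 cm.
The intermediate image is 27.92 cm to the left of lens 1 (virtual), which is 32.0 − (-27.92) = 59.92 cm to the left of lens 2, so d_o2 = +59.92 cm.
Lens 2: 1/d_i2 = 1/f₂ − 1/d_o2 = 1/(24.1) − 1/(59.92) = 0.02480, so d_i2 = 40.3 cm.
The final image is real, 40.3 cm to the right of lens 2 (overall magnification ≈ -0.11).

40.3 cm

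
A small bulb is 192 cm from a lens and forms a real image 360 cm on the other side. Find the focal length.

f = 125 cm (converging)

Real image ⇒ d_i = +360 cm.
1/f = 1/d_o + 1/d_i = 1/(192) + 1/(360) = 0.007986, so f = 125 cm.
Since f is positive, the lens is converging.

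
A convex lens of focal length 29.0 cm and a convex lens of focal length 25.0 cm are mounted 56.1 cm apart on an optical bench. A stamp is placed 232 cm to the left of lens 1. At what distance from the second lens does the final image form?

281 cm

Lens 1: 1/d_i1 = 1/f₁ − 1/d_o1 = 1/(29.0) − 1/(232) = 0.03017, so d_i1 = 33.14 cm.
The intermediate image is 33.14 cm to the right of lens 1, which is 56.1 − (33.14) = 22.96 cm to the left of lens 2, so d_o2 = +22.96 cm.
Lens 2: 1/d_i2 = 1/f₂ − 1/d_o2 = 1/(25.0) − 1/(22.96) = -0.003554, so d_i2 = -281 cm.
The final image is virtual, 281 cm to the left of lens 2 (overall magnification ≈ -1.7).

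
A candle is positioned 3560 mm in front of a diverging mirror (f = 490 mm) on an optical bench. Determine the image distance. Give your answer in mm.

For a diverging mirror, f = -490 mm.
Mirror equation: 1/s_i = 1/f − 1/s_o = 1/(-490.0) − 1/(3560) = -0.002041 − 0.0002809 = -0.002322, so s_i = -431 mm.
The image is virtual, upright and reduced, behind the mirror.

431 mm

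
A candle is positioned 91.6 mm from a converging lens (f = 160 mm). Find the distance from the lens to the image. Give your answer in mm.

214 mm

Lens equation: 1/s_i = 1/f − 1/s_o = 1/(160.0) − 1/(91.6) = 0.006250 − 0.01092 = -0.004667, so s_i = -214 mm.
The image is virtual, upright and enlarged, on the same side as the object.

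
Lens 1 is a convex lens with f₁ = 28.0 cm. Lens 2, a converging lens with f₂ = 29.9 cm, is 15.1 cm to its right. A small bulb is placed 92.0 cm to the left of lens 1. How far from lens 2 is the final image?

Lens 1: 1/d_i1 = 1/f₁ − 1/d_o1 = 1/(28.0) − 1/(92.0) = 0.02484, so d_i1 = 40.25 cm.
The intermediate image is 40.25 cm to the right of lens 1, which lies 25.15 cm to the right of lens 2 — a virtual object — so d_o2 = −25.15 cm.
Lens 2: 1/d_i2 = 1/f₂ − 1/d_o2 = 1/(29.9) − 1/(-25.15) = 0.07321, so d_i2 = 13.7 cm.
The final image is real, 13.7 cm to the right of lens 2 (overall magnification ≈ -0.24).

13.7 cm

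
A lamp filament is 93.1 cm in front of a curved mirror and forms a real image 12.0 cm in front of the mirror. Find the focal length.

Real image ⇒ d_i = +12.0 cm.
1/f = 1/d_o + 1/d_i = 1/(93.1) + 1/(12.0) = 0.09407, so f = 10.6 cm.
Since f is positive, the curved mirror is concave.

f = 10.6 cm (concave)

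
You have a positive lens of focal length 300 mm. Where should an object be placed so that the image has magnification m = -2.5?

m = −d_i/d_o ⇒ d_i = −m·d_o.
1/f = 1/d_o + 1/d_i = 1/d_o − 1/(m·d_o) = (1 − 1/m)/d_o, so d_o = f(1 − 1/m) = (300.0)(1 − 1/(-2.5)) = 420 mm.

420 mm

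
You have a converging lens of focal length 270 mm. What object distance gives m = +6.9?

231 mm

m = −d_i/d_o ⇒ d_i = −m·d_o.
1/f = 1/d_o + 1/d_i = 1/d_o − 1/(m·d_o) = (1 − 1/m)/d_o, so d_o = f(1 − 1/m) = (270.0)(1 − 1/(+6.9)) = 231 mm.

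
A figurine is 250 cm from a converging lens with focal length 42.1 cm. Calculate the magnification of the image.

1/d_i = 1/f − 1/d_o = 1/(42.10) − 1/(250) = 0.01975, so d_i = 50.63 cm.
m = −d_i/d_o = −(50.63)/(250) = -0.203.
The image is real, inverted and reduced, on the far side of the lens.

m = -0.203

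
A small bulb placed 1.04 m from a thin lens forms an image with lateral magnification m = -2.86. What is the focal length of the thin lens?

f = 0.771 m (converging)

m = −d_i/d_o ⇒ d_i = −m·d_o = −(-2.86)·(1.04) = 2.974 m.
1/f = 1/d_o + 1/d_i = 1/(1.04) + 1/(2.974) = 1.298, so f = 0.771 m.
Since f is positive, the thin lens is converging.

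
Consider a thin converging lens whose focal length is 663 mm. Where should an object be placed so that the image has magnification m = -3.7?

842 mm

m = −d_i/d_o ⇒ d_i = −m·d_o.
1/f = 1/d_o + 1/d_i = 1/d_o − 1/(m·d_o) = (1 − 1/m)/d_o, so d_o = f(1 − 1/m) = (663.0)(1 − 1/(-3.7)) = 842 mm.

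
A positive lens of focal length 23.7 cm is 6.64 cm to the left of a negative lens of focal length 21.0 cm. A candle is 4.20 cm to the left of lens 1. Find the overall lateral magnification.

Lens 1: 1/d_i1 = 1/(23.7) − 1/(4.20) = -0.1959, so d_i1 = -5.105 cm; m₁ = −d_i1/d_o1 = +1.215.
d_o2 = 6.64 − (-5.105) = 11.75 cm.
f₂ = −21.0 cm (diverging).
Lens 2: 1/d_i2 = 1/(-21.0) − 1/(11.75) = -0.1327, so d_i2 = -7.534 cm; m₂ = −d_i2/d_o2 = +0.6412.
m = m₁·m₂ = (+1.215)(+0.6412) = +0.779.

m = +0.779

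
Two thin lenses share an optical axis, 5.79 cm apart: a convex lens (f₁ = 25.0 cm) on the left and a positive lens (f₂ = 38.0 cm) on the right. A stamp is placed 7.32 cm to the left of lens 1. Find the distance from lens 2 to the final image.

Lens 1: 1/d_i1 = 1/f₁ − 1/d_o1 = 1/(25.0) − 1/(7.32) = -0.09661, so d_i1 = -10.35 cm.
The intermediate image is 10.35 cm to the left of lens 1 (virtual), which is 5.79 − (-10.35) = 16.14 cm to the left of lens 2, so d_o2 = +16.14 cm.
Lens 2: 1/d_i2 = 1/f₂ − 1/d_o2 = 1/(38.0) − 1/(16.14) = -0.03564, so d_i2 = -28.1 cm.
The final image is virtual, 28.1 cm to the left of lens 2 (overall magnification ≈ 2.5).

28.1 cm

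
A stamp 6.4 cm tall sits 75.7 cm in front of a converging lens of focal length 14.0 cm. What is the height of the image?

1.45 cm

1/d_i = 1/f − 1/d_o = 1/(14.00) − 1/(75.7) = 0.05822, so d_i = 17.18 cm.
m = −d_i/d_o = -0.2269.
|h_i| = |m|·h_o = 0.2269 × 6.4 = 1.45 cm. The image is real, inverted and reduced, on the far side of the lens.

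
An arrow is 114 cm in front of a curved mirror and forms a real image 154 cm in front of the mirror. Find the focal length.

f = 65.5 cm (concave)

Real image ⇒ d_i = +154 cm.
1/f = 1/d_o + 1/d_i = 1/(114) + 1/(154) = 0.01527, so f = 65.5 cm.
Since f is positive, the curved mirror is concave.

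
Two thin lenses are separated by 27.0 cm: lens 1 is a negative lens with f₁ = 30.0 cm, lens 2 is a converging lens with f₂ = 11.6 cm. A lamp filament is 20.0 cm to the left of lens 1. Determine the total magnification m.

m = -0.254

f₁ = −30.0 cm (diverging).
Lens 1: 1/d_i1 = 1/(-30.0) − 1/(20.0) = -0.08333, so d_i1 = -12.00 cm; m₁ = −d_i1/d_o1 = +0.6000.
d_o2 = 27.0 − (-12.00) = 39.00 cm.
Lens 2: 1/d_i2 = 1/(11.6) − 1/(39.00) = 0.06057, so d_i2 = 16.51 cm; m₂ = −d_i2/d_o2 = -0.4234.
m = m₁·m₂ = (+0.6000)(-0.4234) = -0.254.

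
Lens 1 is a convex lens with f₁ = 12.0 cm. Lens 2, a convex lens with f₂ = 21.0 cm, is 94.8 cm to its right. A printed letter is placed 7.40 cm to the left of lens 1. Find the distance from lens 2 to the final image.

Lens 1: 1/d_i1 = 1/f₁ − 1/d_o1 = 1/(12.0) − 1/(7.40) = -0.05180, so d_i1 = -19.30 cm.
The intermediate image is 19.30 cm to the left of lens 1 (virtual), which is 94.8 − (-19.30) = 114.1 cm to the left of lens 2, so d_o2 = +114.1 cm.
Lens 2: 1/d_i2 = 1/f₂ − 1/d_o2 = 1/(21.0) − 1/(114.1) = 0.03885, so d_i2 = 25.7 cm.
The final image is real, 25.7 cm to the right of lens 2 (overall magnification ≈ -0.59).

25.7 cm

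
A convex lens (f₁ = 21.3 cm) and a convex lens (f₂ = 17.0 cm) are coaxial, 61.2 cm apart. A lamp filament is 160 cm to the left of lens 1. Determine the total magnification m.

Lens 1: 1/d_i1 = 1/(21.3) − 1/(160) = 0.04070, so d_i1 = 24.57 cm; m₁ = −d_i1/d_o1 = -0.1536.
d_o2 = 61.2 − (24.57) = 36.63 cm.
Lens 2: 1/d_i2 = 1/(17.0) − 1/(36.63) = 0.03152, so d_i2 = 31.72 cm; m₂ = −d_i2/d_o2 = -0.8660.
m = m₁·m₂ = (-0.1536)(-0.8660) = +0.133.

m = +0.133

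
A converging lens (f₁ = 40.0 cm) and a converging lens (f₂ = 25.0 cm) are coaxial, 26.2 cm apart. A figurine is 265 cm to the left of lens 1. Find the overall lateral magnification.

Lens 1: 1/d_i1 = 1/(40.0) − 1/(265) = 0.02123, so d_i1 = 47.11 cm; m₁ = −d_i1/d_o1 = -0.1778.
d_o2 = 26.2 − (47.11) = -20.91 cm (virtual object).
Lens 2: 1/d_i2 = 1/(25.0) − 1/(-20.91) = 0.08782, so d_i2 = 11.39 cm; m₂ = −d_i2/d_o2 = +0.5445.
m = m₁·m₂ = (-0.1778)(+0.5445) = -0.0968.

m = -0.0968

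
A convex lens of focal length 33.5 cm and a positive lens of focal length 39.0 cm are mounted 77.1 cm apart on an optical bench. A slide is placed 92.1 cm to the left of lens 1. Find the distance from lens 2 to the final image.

65.5 cm

Lens 1: 1/d_i1 = 1/f₁ − 1/d_o1 = 1/(33.5) − 1/(92.1) = 0.01899, so d_i1 = 52.65 cm.
The intermediate image is 52.65 cm to the right of lens 1, which is 77.1 − (52.65) = 24.45 cm to the left of lens 2, so d_o2 = +24.45 cm.
Lens 2: 1/d_i2 = 1/f₂ − 1/d_o2 = 1/(39.0) − 1/(24.45) = -0.01526, so d_i2 = -65.5 cm.
The final image is virtual, 65.5 cm to the left of lens 2 (overall magnification ≈ -1.5).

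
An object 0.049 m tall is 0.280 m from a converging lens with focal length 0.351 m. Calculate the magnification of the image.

1/d_i = 1/f − 1/d_o = 1/(0.3510) − 1/(0.280) = -0.7224, so d_i = -1.384 m.
m = −d_i/d_o = −(-1.384)/(0.280) = +4.94.
The image is virtual, upright and enlarged, on the same side as the object.

m = +4.94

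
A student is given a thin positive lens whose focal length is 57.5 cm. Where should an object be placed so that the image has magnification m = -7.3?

65.4 cm

m = −d_i/d_o ⇒ d_i = −m·d_o.
1/f = 1/d_o + 1/d_i = 1/d_o − 1/(m·d_o) = (1 − 1/m)/d_o, so d_o = f(1 − 1/m) = (57.50)(1 − 1/(-7.3)) = 65.4 cm.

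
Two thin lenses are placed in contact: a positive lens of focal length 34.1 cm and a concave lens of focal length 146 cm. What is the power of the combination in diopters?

P₁ = 1/f₁ = 1/(0.341 m) = +2.933 D; P₂ = 1/f₂ = 1/(-1.46 m) = -0.6849 D.
For thin lenses in contact, P = P₁ + P₂ = (+2.933) + (-0.6849) = +2.25 D.

P = +2.25 D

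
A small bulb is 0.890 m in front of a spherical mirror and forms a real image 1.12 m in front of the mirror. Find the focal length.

Real image ⇒ d_i = +1.12 m.
1/f = 1/d_o + 1/d_i = 1/(0.890) + 1/(1.12) = 2.016, so f = 0.496 m.
Since f is positive, the spherical mirror is concave.

f = 0.496 m (concave)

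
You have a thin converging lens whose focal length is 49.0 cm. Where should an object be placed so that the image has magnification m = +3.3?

m = −d_i/d_o ⇒ d_i = −m·d_o.
1/f = 1/d_o + 1/d_i = 1/d_o − 1/(m·d_o) = (1 − 1/m)/d_o, so d_o = f(1 − 1/m) = (49.00)(1 − 1/(+3.3)) = 34.2 cm.

34.2 cm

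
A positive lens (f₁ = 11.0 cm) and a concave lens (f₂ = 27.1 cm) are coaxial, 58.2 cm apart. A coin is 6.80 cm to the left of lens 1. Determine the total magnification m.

Lens 1: 1/d_i1 = 1/(11.0) − 1/(6.80) = -0.05615, so d_i1 = -17.81 cm; m₁ = −d_i1/d_o1 = +2.619.
d_o2 = 58.2 − (-17.81) = 76.01 cm.
f₂ = −27.1 cm (diverging).
Lens 2: 1/d_i2 = 1/(-27.1) − 1/(76.01) = -0.05006, so d_i2 = -19.98 cm; m₂ = −d_i2/d_o2 = +0.2628.
m = m₁·m₂ = (+2.619)(+0.2628) = +0.688.

m = +0.688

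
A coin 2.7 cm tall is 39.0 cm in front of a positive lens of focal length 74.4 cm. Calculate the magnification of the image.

1/d_i = 1/f − 1/d_o = 1/(74.40) − 1/(39.0) = -0.01220, so d_i = -81.97 cm.
m = −d_i/d_o = −(-81.97)/(39.0) = +2.10.
The image is virtual, upright and enlarged, on the same side as the object.

m = +2.10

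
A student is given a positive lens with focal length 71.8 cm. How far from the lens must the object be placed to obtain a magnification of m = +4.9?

57.1 cm

m = −d_i/d_o ⇒ d_i = −m·d_o.
1/f = 1/d_o + 1/d_i = 1/d_o − 1/(m·d_o) = (1 − 1/m)/d_o, so d_o = f(1 − 1/m) = (71.80)(1 − 1/(+4.9)) = 57.1 cm.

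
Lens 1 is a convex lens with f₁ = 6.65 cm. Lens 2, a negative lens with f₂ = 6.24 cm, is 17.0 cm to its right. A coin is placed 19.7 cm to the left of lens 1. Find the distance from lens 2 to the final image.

Lens 1: 1/d_i1 = 1/f₁ − 1/d_o1 = 1/(6.65) − 1/(19.7) = 0.09961, so d_i1 = 10.04 cm.
The intermediate image is 10.04 cm to the right of lens 1, which is 17.0 − (10.04) = 6.960 cm to the left of lens 2, so d_o2 = +6.960 cm.
Lens 2 is diverging, so f₂ = −6.24 cm.
Lens 2: 1/d_i2 = 1/f₂ − 1/d_o2 = 1/(-6.24) − 1/(6.960) = -0.3039, so d_i2 = -3.29 cm.
The final image is virtual, 3.29 cm to the left of lens 2 (overall magnification ≈ -0.24).

3.29 cm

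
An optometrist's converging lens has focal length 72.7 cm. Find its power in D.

f = 72.7 cm = 0.727 m.
P = 1/f = 1/(0.727 m) = +1.38 D.

P = +1.38 D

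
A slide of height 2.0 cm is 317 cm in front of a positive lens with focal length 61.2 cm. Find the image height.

0.478 cm

1/d_i = 1/f − 1/d_o = 1/(61.20) − 1/(317) = 0.01319, so d_i = 75.84 cm.
m = −d_i/d_o = -0.2392.
|h_i| = |m|·h_o = 0.2392 × 2.0 = 0.478 cm. The image is real, inverted and reduced, on the far side of the lens.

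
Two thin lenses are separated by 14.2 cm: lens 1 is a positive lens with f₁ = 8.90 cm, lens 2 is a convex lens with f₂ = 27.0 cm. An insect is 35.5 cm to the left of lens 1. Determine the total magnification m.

m = -0.366

Lens 1: 1/d_i1 = 1/(8.90) − 1/(35.5) = 0.08419, so d_i1 = 11.88 cm; m₁ = −d_i1/d_o1 = -0.3346.
d_o2 = 14.2 − (11.88) = 2.320 cm.
Lens 2: 1/d_i2 = 1/(27.0) − 1/(2.320) = -0.3940, so d_i2 = -2.538 cm; m₂ = −d_i2/d_o2 = +1.094.
m = m₁·m₂ = (-0.3346)(+1.094) = -0.366.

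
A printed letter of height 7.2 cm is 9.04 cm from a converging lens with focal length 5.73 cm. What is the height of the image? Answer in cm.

12.5 cm

1/d_i = 1/f − 1/d_o = 1/(5.730) − 1/(9.04) = 0.06390, so d_i = 15.65 cm.
m = −d_i/d_o = -1.731.
|h_i| = |m|·h_o = 1.731 × 7.2 = 12.5 cm. The image is real, inverted and enlarged, on the far side of the lens.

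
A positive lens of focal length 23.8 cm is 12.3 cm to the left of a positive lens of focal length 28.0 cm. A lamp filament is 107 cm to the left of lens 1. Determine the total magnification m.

m = -0.173

Lens 1: 1/d_i1 = 1/(23.8) − 1/(107) = 0.03267, so d_i1 = 30.61 cm; m₁ = −d_i1/d_o1 = -0.2861.
d_o2 = 12.3 − (30.61) = -18.31 cm (virtual object).
Lens 2: 1/d_i2 = 1/(28.0) − 1/(-18.31) = 0.09033, so d_i2 = 11.07 cm; m₂ = −d_i2/d_o2 = +0.6046.
m = m₁·m₂ = (-0.2861)(+0.6046) = -0.173.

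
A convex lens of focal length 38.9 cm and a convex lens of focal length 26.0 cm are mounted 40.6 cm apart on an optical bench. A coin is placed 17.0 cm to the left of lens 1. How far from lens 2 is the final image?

Lens 1: 1/d_i1 = 1/f₁ − 1/d_o1 = 1/(38.9) − 1/(17.0) = -0.03312, so d_i1 = -30.20 cm.
The intermediate image is 30.20 cm to the left of lens 1 (virtual), which is 40.6 − (-30.20) = 70.80 cm to the left of lens 2, so d_o2 = +70.80 cm.
Lens 2: 1/d_i2 = 1/f₂ − 1/d_o2 = 1/(26.0) − 1/(70.80) = 0.02434, so d_i2 = 41.1 cm.
The final image is real, 41.1 cm to the right of lens 2 (overall magnification ≈ -1.0).

41.1 cm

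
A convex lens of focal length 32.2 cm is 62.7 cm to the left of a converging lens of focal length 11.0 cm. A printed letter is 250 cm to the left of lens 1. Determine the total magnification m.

Lens 1: 1/d_i1 = 1/(32.2) − 1/(250) = 0.02706, so d_i1 = 36.96 cm; m₁ = −d_i1/d_o1 = -0.1478.
d_o2 = 62.7 − (36.96) = 25.74 cm.
Lens 2: 1/d_i2 = 1/(11.0) − 1/(25.74) = 0.05206, so d_i2 = 19.21 cm; m₂ = −d_i2/d_o2 = -0.7463.
m = m₁·m₂ = (-0.1478)(-0.7463) = +0.110.

m = +0.110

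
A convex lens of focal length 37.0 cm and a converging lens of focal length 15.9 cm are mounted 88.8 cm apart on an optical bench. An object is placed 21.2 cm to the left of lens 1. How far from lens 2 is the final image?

18.0 cm

Lens 1: 1/d_i1 = 1/f₁ − 1/d_o1 = 1/(37.0) − 1/(21.2) = -0.02014, so d_i1 = -49.65 cm.
The intermediate image is 49.65 cm to the left of lens 1 (virtual), which is 88.8 − (-49.65) = 138.4 cm to the left of lens 2, so d_o2 = +138.4 cm.
Lens 2: 1/d_i2 = 1/f₂ − 1/d_o2 = 1/(15.9) − 1/(138.4) = 0.05567, so d_i2 = 18.0 cm.
The final image is real, 18.0 cm to the right of lens 2 (overall magnification ≈ -0.30).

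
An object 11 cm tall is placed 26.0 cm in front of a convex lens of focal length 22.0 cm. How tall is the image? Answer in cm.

60.5 cm

1/d_i = 1/f − 1/d_o = 1/(22.00) − 1/(26.0) = 0.006993, so d_i = 143.0 cm.
m = −d_i/d_o = -5.500.
|h_i| = |m|·h_o = 5.500 × 11 = 60.5 cm. The image is real, inverted and enlarged, on the far side of the lens.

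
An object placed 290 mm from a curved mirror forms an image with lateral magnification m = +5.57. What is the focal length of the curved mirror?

f = 353 mm (concave)

m = −d_i/d_o ⇒ d_i = −m·d_o = −(+5.57)·(290) = -1615 mm.
1/f = 1/d_o + 1/d_i = 1/(290) + 1/(-1615) = 0.002829, so f = 353 mm.
Since f is positive, the curved mirror is concave.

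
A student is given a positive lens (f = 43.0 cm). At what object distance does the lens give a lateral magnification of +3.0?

m = −d_i/d_o ⇒ d_i = −m·d_o.
1/f = 1/d_o + 1/d_i = 1/d_o − 1/(m·d_o) = (1 − 1/m)/d_o, so d_o = f(1 − 1/m) = (43.00)(1 − 1/(+3.0)) = 28.7 cm.

28.7 cm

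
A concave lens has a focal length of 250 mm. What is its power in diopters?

For a concave lens, f = −250 mm.
f = -25.0 cm = -0.250 m.
P = 1/f = 1/(-0.250 m) = -4.00 D.

P = -4.00 D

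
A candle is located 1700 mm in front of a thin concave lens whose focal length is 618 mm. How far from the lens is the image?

453 mm

For a concave lens, f = -618 mm.
Thin-lens equation: 1/s_i = 1/f − 1/s_o = 1/(-618.0) − 1/(1700) = -0.001618 − 0.0005882 = -0.002206, so s_i = -453 mm.
The image is virtual, upright and reduced, on the same side as the object.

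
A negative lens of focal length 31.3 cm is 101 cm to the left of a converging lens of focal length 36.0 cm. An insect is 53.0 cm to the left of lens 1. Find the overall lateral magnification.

f₁ = −31.3 cm (diverging).
Lens 1: 1/d_i1 = 1/(-31.3) − 1/(53.0) = -0.05082, so d_i1 = -19.68 cm; m₁ = −d_i1/d_o1 = +0.3713.
d_o2 = 101 − (-19.68) = 120.7 cm.
Lens 2: 1/d_i2 = 1/(36.0) − 1/(120.7) = 0.01949, so d_i2 = 51.30 cm; m₂ = −d_i2/d_o2 = -0.4250.
m = m₁·m₂ = (+0.3713)(-0.4250) = -0.158.

m = -0.158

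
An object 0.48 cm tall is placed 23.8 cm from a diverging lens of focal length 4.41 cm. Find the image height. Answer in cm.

0.0750 cm

For a diverging lens, f = -4.41 cm.
1/d_i = 1/f − 1/d_o = 1/(-4.410) − 1/(23.8) = -0.2688, so d_i = -3.721 cm.
m = −d_i/d_o = +0.1563.
|h_i| = |m|·h_o = 0.1563 × 0.48 = 0.0750 cm. The image is virtual, upright and reduced, on the same side as the object.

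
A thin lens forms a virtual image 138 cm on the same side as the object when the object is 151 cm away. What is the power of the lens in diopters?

P = -0.0624 D

Virtual image ⇒ d_i = −138 cm.
1/f = 1/d_o + 1/d_i = 1/(151) + 1/(-138) = -0.0006239 cm⁻¹.
f = -1603 cm = -16.03 m, so P = 1/f = -0.0624 D.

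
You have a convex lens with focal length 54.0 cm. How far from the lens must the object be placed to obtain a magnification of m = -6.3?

m = −d_i/d_o ⇒ d_i = −m·d_o.
1/f = 1/d_o + 1/d_i = 1/d_o − 1/(m·d_o) = (1 − 1/m)/d_o, so d_o = f(1 − 1/m) = (54.00)(1 − 1/(-6.3)) = 62.6 cm.

62.6 cm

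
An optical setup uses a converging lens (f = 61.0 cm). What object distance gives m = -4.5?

74.6 cm

m = −d_i/d_o ⇒ d_i = −m·d_o.
1/f = 1/d_o + 1/d_i = 1/d_o − 1/(m·d_o) = (1 − 1/m)/d_o, so d_o = f(1 − 1/m) = (61.00)(1 − 1/(-4.5)) = 74.6 cm.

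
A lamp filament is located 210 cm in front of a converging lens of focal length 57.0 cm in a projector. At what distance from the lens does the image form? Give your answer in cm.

Lens equation: 1/v = 1/f − 1/u = 1/(57.00) − 1/(210) = 0.01754 − 0.004762 = 0.01278, so v = 78.2 cm.
The image is real, inverted and reduced, on the far side of the lens.

78.2 cm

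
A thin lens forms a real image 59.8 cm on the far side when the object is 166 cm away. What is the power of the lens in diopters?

P = +2.27 D

d_i = +59.8 cm.
1/f = 1/d_o + 1/d_i = 1/(166) + 1/(59.8) = 0.02275 cm⁻¹.
f = 43.96 cm = 0.4396 m, so P = 1/f = +2.27 D.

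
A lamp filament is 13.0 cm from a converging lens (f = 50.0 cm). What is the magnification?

1/d_i = 1/f − 1/d_o = 1/(50.00) − 1/(13.0) = -0.05692, so d_i = -17.57 cm.
m = −d_i/d_o = −(-17.57)/(13.0) = +1.35.
The image is virtual, upright and enlarged, on the same side as the object.

m = +1.35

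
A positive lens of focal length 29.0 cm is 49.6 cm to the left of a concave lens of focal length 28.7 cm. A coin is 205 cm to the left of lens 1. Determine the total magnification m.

Lens 1: 1/d_i1 = 1/(29.0) − 1/(205) = 0.02960, so d_i1 = 33.78 cm; m₁ = −d_i1/d_o1 = -0.1648.
d_o2 = 49.6 − (33.78) = 15.82 cm.
f₂ = −28.7 cm (diverging).
Lens 2: 1/d_i2 = 1/(-28.7) − 1/(15.82) = -0.09805, so d_i2 = -10.20 cm; m₂ = −d_i2/d_o2 = +0.6447.
m = m₁·m₂ = (-0.1648)(+0.6447) = -0.106.

m = -0.106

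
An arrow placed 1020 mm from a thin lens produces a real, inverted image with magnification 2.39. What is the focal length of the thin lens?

m = −d_i/d_o ⇒ d_i = −m·d_o = −(-2.39)·(1020) = 2438 mm.
1/f = 1/d_o + 1/d_i = 1/(1020) + 1/(2438) = 0.001391, so f = 719 mm.
Since f is positive, the thin lens is converging.

f = 719 mm (converging)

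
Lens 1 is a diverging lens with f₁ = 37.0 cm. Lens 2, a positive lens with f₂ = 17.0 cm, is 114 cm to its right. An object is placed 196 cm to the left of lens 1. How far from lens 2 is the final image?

Lens 1 is diverging, so f₁ = −37.0 cm.
Lens 1: 1/d_i1 = 1/f₁ − 1/d_o1 = 1/(-37.0) − 1/(196) = -0.03213, so d_i1 = -31.12 cm.
The intermediate image is 31.12 cm to the left of lens 1 (virtual), which is 114 − (-31.12) = 145.1 cm to the left of lens 2, so d_o2 = +145.1 cm.
Lens 2: 1/d_i2 = 1/f₂ − 1/d_o2 = 1/(17.0) − 1/(145.1) = 0.05193, so d_i2 = 19.3 cm.
The final image is real, 19.3 cm to the right of lens 2 (overall magnification ≈ -0.021).

19.3 cm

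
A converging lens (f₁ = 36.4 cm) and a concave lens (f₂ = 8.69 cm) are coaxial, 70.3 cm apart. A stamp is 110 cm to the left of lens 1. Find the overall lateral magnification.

Lens 1: 1/d_i1 = 1/(36.4) − 1/(110) = 0.01838, so d_i1 = 54.40 cm; m₁ = −d_i1/d_o1 = -0.4945.
d_o2 = 70.3 − (54.40) = 15.90 cm.
f₂ = −8.69 cm (diverging).
Lens 2: 1/d_i2 = 1/(-8.69) − 1/(15.90) = -0.1780, so d_i2 = -5.619 cm; m₂ = −d_i2/d_o2 = +0.3534.
m = m₁·m₂ = (-0.4945)(+0.3534) = -0.175.

m = -0.175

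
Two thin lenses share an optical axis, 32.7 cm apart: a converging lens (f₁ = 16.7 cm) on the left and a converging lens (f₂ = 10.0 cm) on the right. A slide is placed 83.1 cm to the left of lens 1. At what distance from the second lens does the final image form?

65.6 cm

Lens 1: 1/d_i1 = 1/f₁ − 1/d_o1 = 1/(16.7) − 1/(83.1) = 0.04785, so d_i1 = 20.90 cm.
The intermediate image is 20.90 cm to the right of lens 1, which is 32.7 − (20.90) = 11.80 cm to the left of lens 2, so d_o2 = +11.80 cm.
Lens 2: 1/d_i2 = 1/f₂ − 1/d_o2 = 1/(10.0) − 1/(11.80) = 0.01525, so d_i2 = 65.6 cm.
The final image is real, 65.6 cm to the right of lens 2 (overall magnification ≈ 1.4).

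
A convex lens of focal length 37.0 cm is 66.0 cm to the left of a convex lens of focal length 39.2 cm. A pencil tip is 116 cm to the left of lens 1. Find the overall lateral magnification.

m = -0.667

Lens 1: 1/d_i1 = 1/(37.0) − 1/(116) = 0.01841, so d_i1 = 54.33 cm; m₁ = −d_i1/d_o1 = -0.4684.
d_o2 = 66.0 − (54.33) = 11.67 cm.
Lens 2: 1/d_i2 = 1/(39.2) − 1/(11.67) = -0.06018, so d_i2 = -16.62 cm; m₂ = −d_i2/d_o2 = +1.424.
m = m₁·m₂ = (-0.4684)(+1.424) = -0.667.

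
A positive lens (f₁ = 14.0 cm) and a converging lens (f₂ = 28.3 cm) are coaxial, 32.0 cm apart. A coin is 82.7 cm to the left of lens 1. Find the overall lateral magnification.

m = -0.438

Lens 1: 1/d_i1 = 1/(14.0) − 1/(82.7) = 0.05934, so d_i1 = 16.85 cm; m₁ = −d_i1/d_o1 = -0.2037.
d_o2 = 32.0 − (16.85) = 15.15 cm.
Lens 2: 1/d_i2 = 1/(28.3) − 1/(15.15) = -0.03067, so d_i2 = -32.60 cm; m₂ = −d_i2/d_o2 = +2.152.
m = m₁·m₂ = (-0.2037)(+2.152) = -0.438.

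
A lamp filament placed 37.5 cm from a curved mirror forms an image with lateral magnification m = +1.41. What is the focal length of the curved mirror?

f = 129 cm (concave)

m = −d_i/d_o ⇒ d_i = −m·d_o = −(+1.41)·(37.5) = -52.88 cm.
1/f = 1/d_o + 1/d_i = 1/(37.5) + 1/(-52.88) = 0.007756, so f = 129 cm.
Since f is positive, the curved mirror is concave.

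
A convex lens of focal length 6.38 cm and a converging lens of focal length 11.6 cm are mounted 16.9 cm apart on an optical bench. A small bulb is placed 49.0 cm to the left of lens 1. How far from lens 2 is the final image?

54.5 cm

Lens 1: 1/d_i1 = 1/f₁ − 1/d_o1 = 1/(6.38) − 1/(49.0) = 0.1363, so d_i1 = 7.335 cm.
The intermediate image is 7.335 cm to the right of lens 1, which is 16.9 − (7.335) = 9.565 cm to the left of lens 2, so d_o2 = +9.565 cm.
Lens 2: 1/d_i2 = 1/f₂ − 1/d_o2 = 1/(11.6) − 1/(9.565) = -0.01834, so d_i2 = -54.5 cm.
The final image is virtual, 54.5 cm to the left of lens 2 (overall magnification ≈ -0.85).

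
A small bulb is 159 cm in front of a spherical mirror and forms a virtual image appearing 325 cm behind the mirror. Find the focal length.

f = 311 cm (concave)

Virtual image ⇒ d_i = −325 cm.
1/f = 1/d_o + 1/d_i = 1/(159) + 1/(-325) = 0.003212, so f = 311 cm.
Since f is positive, the spherical mirror is concave.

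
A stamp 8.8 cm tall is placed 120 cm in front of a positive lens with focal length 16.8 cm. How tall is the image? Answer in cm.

1.43 cm

1/d_i = 1/f − 1/d_o = 1/(16.80) − 1/(120) = 0.05119, so d_i = 19.53 cm.
m = −d_i/d_o = -0.1628.
|h_i| = |m|·h_o = 0.1628 × 8.8 = 1.43 cm. The image is real, inverted and reduced, on the far side of the lens.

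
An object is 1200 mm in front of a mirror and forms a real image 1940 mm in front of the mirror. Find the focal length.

f = 741 mm (concave)

Real image ⇒ d_i = +1940 mm.
1/f = 1/d_o + 1/d_i = 1/(1200) + 1/(1940) = 0.001349, so f = 741 mm.
Since f is positive, the mirror is concave.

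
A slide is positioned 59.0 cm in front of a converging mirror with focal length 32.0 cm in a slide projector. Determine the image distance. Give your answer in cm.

Mirror equation: 1/q = 1/f − 1/p = 1/(32.00) − 1/(59.0) = 0.03125 − 0.01695 = 0.01430, so q = 69.9 cm.
The image is real, inverted and enlarged, in front of the mirror.

69.9 cm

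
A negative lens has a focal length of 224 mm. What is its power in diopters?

P = -4.46 D

For a negative lens, f = −224 mm.
f = -22.4 cm = -0.224 m.
P = 1/f = 1/(-0.224 m) = -4.46 D.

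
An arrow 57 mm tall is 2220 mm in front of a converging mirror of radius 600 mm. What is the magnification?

m = -0.156

f = R/2 = 600/2 = 300.0 mm.
1/d_i = 1/f − 1/d_o = 1/(300.0) − 1/(2220) = 0.002883, so d_i = 346.9 mm.
m = −d_i/d_o = −(346.9)/(2220) = -0.156.
The image is real, inverted and reduced, in front of the mirror.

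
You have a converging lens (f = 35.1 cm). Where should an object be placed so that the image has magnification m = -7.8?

m = −d_i/d_o ⇒ d_i = −m·d_o.
1/f = 1/d_o + 1/d_i = 1/d_o − 1/(m·d_o) = (1 − 1/m)/d_o, so d_o = f(1 − 1/m) = (35.10)(1 − 1/(-7.8)) = 39.6 cm.

39.6 cm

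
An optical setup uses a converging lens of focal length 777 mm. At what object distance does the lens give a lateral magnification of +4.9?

618 mm

m = −d_i/d_o ⇒ d_i = −m·d_o.
1/f = 1/d_o + 1/d_i = 1/d_o − 1/(m·d_o) = (1 − 1/m)/d_o, so d_o = f(1 − 1/m) = (777.0)(1 − 1/(+4.9)) = 618 mm.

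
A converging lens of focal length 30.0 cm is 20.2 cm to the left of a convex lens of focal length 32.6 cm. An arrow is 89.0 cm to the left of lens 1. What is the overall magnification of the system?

m = -0.288

Lens 1: 1/d_i1 = 1/(30.0) − 1/(89.0) = 0.02210, so d_i1 = 45.25 cm; m₁ = −d_i1/d_o1 = -0.5084.
d_o2 = 20.2 − (45.25) = -25.05 cm (virtual object).
Lens 2: 1/d_i2 = 1/(32.6) − 1/(-25.05) = 0.07060, so d_i2 = 14.17 cm; m₂ = −d_i2/d_o2 = +0.5655.
m = m₁·m₂ = (-0.5084)(+0.5655) = -0.288.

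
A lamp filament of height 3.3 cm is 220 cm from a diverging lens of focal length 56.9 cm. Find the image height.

0.678 cm

For a diverging lens, f = -56.9 cm.
1/d_i = 1/f − 1/d_o = 1/(-56.90) − 1/(220) = -0.02212, so d_i = -45.21 cm.
m = −d_i/d_o = +0.2055.
|h_i| = |m|·h_o = 0.2055 × 3.3 = 0.678 cm. The image is virtual, upright and reduced, on the same side as the object.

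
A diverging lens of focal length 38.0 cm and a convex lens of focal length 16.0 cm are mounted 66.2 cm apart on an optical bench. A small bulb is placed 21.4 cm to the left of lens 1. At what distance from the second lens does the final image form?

20.0 cm

Lens 1 is diverging, so f₁ = −38.0 cm.
Lens 1: 1/d_i1 = 1/f₁ − 1/d_o1 = 1/(-38.0) − 1/(21.4) = -0.07304, so d_i1 = -13.69 cm.
The intermediate image is 13.69 cm to the left of lens 1 (virtual), which is 66.2 − (-13.69) = 79.89 cm to the left of lens 2, so d_o2 = +79.89 cm.
Lens 2: 1/d_i2 = 1/f₂ − 1/d_o2 = 1/(16.0) − 1/(79.89) = 0.04998, so d_i2 = 20.0 cm.
The final image is real, 20.0 cm to the right of lens 2 (overall magnification ≈ -0.16).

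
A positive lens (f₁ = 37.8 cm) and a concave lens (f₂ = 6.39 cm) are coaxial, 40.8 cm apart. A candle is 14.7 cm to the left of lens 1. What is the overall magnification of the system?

m = +0.147

Lens 1: 1/d_i1 = 1/(37.8) − 1/(14.7) = -0.04157, so d_i1 = -24.05 cm; m₁ = −d_i1/d_o1 = +1.636.
d_o2 = 40.8 − (-24.05) = 64.85 cm.
f₂ = −6.39 cm (diverging).
Lens 2: 1/d_i2 = 1/(-6.39) − 1/(64.85) = -0.1719, so d_i2 = -5.817 cm; m₂ = −d_i2/d_o2 = +0.08970.
m = m₁·m₂ = (+1.636)(+0.08970) = +0.147.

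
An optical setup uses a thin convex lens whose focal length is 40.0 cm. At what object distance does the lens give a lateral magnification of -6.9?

m = −d_i/d_o ⇒ d_i = −m·d_o.
1/f = 1/d_o + 1/d_i = 1/d_o − 1/(m·d_o) = (1 − 1/m)/d_o, so d_o = f(1 − 1/m) = (40.00)(1 − 1/(-6.9)) = 45.8 cm.

45.8 cm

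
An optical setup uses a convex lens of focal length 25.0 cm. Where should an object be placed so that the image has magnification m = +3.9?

18.6 cm

m = −d_i/d_o ⇒ d_i = −m·d_o.
1/f = 1/d_o + 1/d_i = 1/d_o − 1/(m·d_o) = (1 − 1/m)/d_o, so d_o = f(1 − 1/m) = (25.00)(1 − 1/(+3.9)) = 18.6 cm.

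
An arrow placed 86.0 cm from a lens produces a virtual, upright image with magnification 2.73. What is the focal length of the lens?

m = −d_i/d_o ⇒ d_i = −m·d_o = −(+2.73)·(86.0) = -234.8 cm.
1/f = 1/d_o + 1/d_i = 1/(86.0) + 1/(-234.8) = 0.007369, so f = 136 cm.
Since f is positive, the lens is converging.

f = 136 cm (converging)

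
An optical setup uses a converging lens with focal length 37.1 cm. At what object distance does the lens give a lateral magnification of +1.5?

m = −d_i/d_o ⇒ d_i = −m·d_o.
1/f = 1/d_o + 1/d_i = 1/d_o − 1/(m·d_o) = (1 − 1/m)/d_o, so d_o = f(1 − 1/m) = (37.10)(1 − 1/(+1.5)) = 12.4 cm.

12.4 cm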